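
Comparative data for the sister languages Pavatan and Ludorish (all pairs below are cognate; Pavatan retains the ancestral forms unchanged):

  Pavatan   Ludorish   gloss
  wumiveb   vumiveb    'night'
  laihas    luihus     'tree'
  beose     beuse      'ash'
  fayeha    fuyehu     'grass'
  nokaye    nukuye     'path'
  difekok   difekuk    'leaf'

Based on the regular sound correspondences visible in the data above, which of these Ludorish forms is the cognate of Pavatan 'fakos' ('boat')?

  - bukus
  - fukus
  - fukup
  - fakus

fukus

laihas ~ luihus, fayeha ~ fuyehu — Pavatan a corresponds to Ludorish u after a consonant, before a consonant other than r, m, n, p, b, f, v.
nokaye ~ nukuye, difekok ~ difekuk — Pavatan o corresponds to Ludorish u after a consonant, before a consonant other than r, m, n, p, b, f, v.
Applying these to Pavatan 'fakos':
  fakos → fukos   (a→u after a consonant, before a consonant other than r, m, n, p, b, f, v)
  fukos → fukus   (o→u after a consonant, before a consonant other than r, m, n, p, b, f, v)
So the Ludorish cognate is 'fukus'.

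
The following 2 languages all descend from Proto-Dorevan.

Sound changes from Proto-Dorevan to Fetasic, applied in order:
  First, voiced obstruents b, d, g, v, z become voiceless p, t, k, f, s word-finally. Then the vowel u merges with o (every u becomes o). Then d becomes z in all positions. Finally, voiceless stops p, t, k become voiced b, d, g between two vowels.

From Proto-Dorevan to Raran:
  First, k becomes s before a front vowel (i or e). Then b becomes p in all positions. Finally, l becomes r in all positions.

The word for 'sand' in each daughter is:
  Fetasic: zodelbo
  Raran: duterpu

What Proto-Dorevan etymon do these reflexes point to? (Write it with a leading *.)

Position 3: Fetasic has d, Raran has t. Raran preserves t here (none of its changes turn any other segment into t), so the proto-segment is *t.
Position 6: Fetasic has b, Raran has p. Taking the neighbouring segments as reconstructed: Fetasic b can only go back to *b; Raran p could go back to *p or *b — the one source consistent with every daughter is *b.
Verify the candidate proto-form against each daughter:
Fetasic: *dutelbu > dotelbo > zotelbo > zodelbo  (by vowel merger, unconditioned shift, intervocalic voicing)
Raran: *dutelbu
  dutelbu (rule 1 does not apply)
  dutelbu → dutelpu   [unconditioned shift]
  dutelpu → duterpu   [unconditioned shift]
  giving Raran duterpu.
No other proto-form is consistent with every reflex, so the reconstruction is *dutelbu.

*dutelbu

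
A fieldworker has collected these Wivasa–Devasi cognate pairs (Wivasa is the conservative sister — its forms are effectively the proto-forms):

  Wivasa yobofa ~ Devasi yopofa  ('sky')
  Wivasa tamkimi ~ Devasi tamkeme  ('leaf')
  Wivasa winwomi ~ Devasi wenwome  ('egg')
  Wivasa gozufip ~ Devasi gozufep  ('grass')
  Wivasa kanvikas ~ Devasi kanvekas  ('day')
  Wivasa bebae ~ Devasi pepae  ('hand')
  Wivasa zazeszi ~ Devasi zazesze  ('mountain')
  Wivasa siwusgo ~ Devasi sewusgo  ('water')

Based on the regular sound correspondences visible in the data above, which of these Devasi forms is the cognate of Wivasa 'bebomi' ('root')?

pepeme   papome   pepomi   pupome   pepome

bebae ~ pepae — Wivasa b corresponds to Devasi p word-initially before a front vowel.
yobofa ~ yopofa — Wivasa b corresponds to Devasi p between vowels (before a back vowel).
tamkimi ~ tamkeme, winwomi ~ wenwome — Wivasa i corresponds to Devasi e word-finally.
Applying these to Wivasa 'bebomi':
  bebomi → pebomi   (b→p word-initially before a front vowel)
  pebomi → pepomi   (b→p between vowels (before a back vowel))
  pepomi → pepome   (i→e word-finally)
So the Devasi cognate is 'pepome'.

pepome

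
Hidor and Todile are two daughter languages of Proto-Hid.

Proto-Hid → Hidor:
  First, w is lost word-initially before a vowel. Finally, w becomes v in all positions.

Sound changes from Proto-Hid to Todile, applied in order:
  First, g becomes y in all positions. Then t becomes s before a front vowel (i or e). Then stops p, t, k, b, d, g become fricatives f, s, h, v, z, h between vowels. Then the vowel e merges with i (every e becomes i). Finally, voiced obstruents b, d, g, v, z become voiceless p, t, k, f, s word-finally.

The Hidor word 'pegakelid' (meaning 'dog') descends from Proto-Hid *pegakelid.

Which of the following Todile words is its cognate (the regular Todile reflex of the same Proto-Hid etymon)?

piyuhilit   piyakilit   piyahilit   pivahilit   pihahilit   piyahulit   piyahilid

Todile: *pegakelid
  pegakelid → peyakelid   [unconditioned shift]
  peyakelid (rule 2 does not apply)
  peyakelid → peyahelid   [intervocalic lenition]
  peyahelid → piyahilid   [vowel merger]
  piyahilid → piyahilit   [final devoicing]
  giving Todile piyahilit.
Only 'piyahilit' matches the regular Todile development of *pegakelid.

piyahilit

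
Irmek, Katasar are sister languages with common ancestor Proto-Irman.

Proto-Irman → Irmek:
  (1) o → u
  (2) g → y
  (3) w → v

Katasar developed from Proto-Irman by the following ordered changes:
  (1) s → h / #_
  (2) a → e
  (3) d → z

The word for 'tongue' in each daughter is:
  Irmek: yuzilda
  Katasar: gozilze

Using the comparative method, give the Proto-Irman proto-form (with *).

Position 7: Irmek has a, Katasar has e. Irmek preserves a here (none of its changes turn any other segment into a), so the proto-segment is *a.
Position 1: Irmek has y, Katasar has g. Katasar preserves g here (none of its changes turn any other segment into g), so the proto-segment is *g.
Continuing position by position gives *gozilda; check it forward:
Irmek: *gozilda > guzilda > yuzilda  (by vowel merger, unconditioned shift)
Katasar: *gozilda
  gozilda (rule 1 does not apply)
  gozilda → gozilde   [vowel merger]
  gozilde → gozilze   [unconditioned shift]
  giving Katasar gozilze.
No other proto-form is consistent with every reflex, so the reconstruction is *gozilda.

*gozilda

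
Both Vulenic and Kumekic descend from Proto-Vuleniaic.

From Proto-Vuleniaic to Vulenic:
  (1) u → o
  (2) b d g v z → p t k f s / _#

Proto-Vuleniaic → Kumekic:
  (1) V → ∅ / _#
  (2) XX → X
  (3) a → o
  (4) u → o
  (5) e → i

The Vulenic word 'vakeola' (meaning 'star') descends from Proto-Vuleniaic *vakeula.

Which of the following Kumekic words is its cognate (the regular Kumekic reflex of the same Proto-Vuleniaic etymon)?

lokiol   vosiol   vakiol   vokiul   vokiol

Kumekic: *vakeula > vakeul > vokeul > vokeol > vokiol  (by apocope, vowel merger, vowel merger, vowel merger)
Among the options, 'vokiol' alone shows every Kumekic change applied in order.

vokiol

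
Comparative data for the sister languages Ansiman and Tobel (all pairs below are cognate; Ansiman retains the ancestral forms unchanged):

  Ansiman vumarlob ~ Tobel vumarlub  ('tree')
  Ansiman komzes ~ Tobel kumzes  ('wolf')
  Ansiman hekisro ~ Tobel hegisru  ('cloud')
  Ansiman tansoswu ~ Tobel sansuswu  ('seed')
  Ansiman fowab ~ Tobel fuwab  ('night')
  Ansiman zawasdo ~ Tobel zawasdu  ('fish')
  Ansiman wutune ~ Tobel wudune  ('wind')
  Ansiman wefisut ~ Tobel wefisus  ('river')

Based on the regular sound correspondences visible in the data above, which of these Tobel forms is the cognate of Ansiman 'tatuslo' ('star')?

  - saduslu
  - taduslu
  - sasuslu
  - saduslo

tansoswu ~ sansuswu — Ansiman t corresponds to Tobel s word-initially before a back vowel.
wutune ~ wudune — Ansiman t corresponds to Tobel d between vowels (before a back vowel).
hekisro ~ hegisru, zawasdo ~ zawasdu — Ansiman o corresponds to Tobel u word-finally.
Applying these to Ansiman 'tatuslo':
  tatuslo → satuslo   (t→s word-initially before a back vowel)
  satuslo → saduslo   (t→d between vowels (before a back vowel))
  saduslo → saduslu   (o→u word-finally)
So the Tobel cognate is 'saduslu'.

saduslu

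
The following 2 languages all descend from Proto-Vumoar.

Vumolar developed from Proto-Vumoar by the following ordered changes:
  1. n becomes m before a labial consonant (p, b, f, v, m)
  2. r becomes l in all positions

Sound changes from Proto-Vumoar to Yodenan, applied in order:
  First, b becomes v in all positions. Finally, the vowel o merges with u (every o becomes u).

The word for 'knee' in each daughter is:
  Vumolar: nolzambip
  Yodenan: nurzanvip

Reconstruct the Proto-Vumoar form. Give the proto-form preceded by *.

Position 7: Vumolar has b, Yodenan has v. Vumolar preserves b here (none of its changes turn any other segment into b), so the proto-segment is *b.
Position 3: Vumolar has l, Yodenan has r. Yodenan preserves r here (none of its changes turn any other segment into r), so the proto-segment is *r.
Position 6: Vumolar has m, Yodenan has n. Yodenan preserves n here (none of its changes turn any other segment into n), so the proto-segment is *n.
Continuing position by position gives *norzanbip; check it forward:
Vumolar: *norzanbip
  norzanbip → norzambip   [nasal place assimilation]
  norzambip → nolzambip   [unconditioned shift]
  giving Vumolar nolzambip.
Yodenan: start from *norzanbip.
  rule 1 (unconditioned shift): norzanbip → norzanvip
  rule 2 (vowel merger): norzanvip → nurzanvip
  ⇒ Yodenan nurzanvip
Only *norzanbip yields all of Vumolar nolzambip, Yodenan nurzanvip.

*norzanbip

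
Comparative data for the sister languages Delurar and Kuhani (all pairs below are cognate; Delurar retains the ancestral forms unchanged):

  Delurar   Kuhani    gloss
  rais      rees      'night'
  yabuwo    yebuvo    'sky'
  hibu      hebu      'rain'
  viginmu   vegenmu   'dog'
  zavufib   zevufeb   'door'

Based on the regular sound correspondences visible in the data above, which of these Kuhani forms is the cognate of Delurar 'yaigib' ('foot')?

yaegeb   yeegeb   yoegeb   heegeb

yeegeb

rais ~ rees — Delurar a corresponds to Kuhani e after a consonant, before a front vowel.
rais ~ rees — Delurar i corresponds to Kuhani e after a vowel, before a consonant other than r, m, n, p, b, f, v.
hibu ~ hebu, zavufib ~ zevufeb — Delurar i corresponds to Kuhani e after a consonant, before a labial obstruent.
Applying these to Delurar 'yaigib':
  yaigib → yeigib   (a→e after a consonant, before a front vowel)
  yeigib → yeegib   (i→e after a vowel, before a consonant other than r, m, n, p, b, f, v)
  yeegib → yeegeb   (i→e after a consonant, before a labial obstruent)
So the Kuhani cognate is 'yeegeb'.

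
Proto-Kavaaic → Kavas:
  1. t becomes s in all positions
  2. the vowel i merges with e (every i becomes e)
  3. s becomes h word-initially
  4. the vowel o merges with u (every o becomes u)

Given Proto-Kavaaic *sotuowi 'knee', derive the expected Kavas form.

Kavas: *sotuowi
  sotuowi → sosuowi   [unconditioned shift]
  sosuowi → sosuowe   [vowel merger]
  sosuowe → hosuowe   [debuccalisation]
  hosuowe → husuuwe   [vowel merger]
  giving Kavas husuuwe.

husuuwe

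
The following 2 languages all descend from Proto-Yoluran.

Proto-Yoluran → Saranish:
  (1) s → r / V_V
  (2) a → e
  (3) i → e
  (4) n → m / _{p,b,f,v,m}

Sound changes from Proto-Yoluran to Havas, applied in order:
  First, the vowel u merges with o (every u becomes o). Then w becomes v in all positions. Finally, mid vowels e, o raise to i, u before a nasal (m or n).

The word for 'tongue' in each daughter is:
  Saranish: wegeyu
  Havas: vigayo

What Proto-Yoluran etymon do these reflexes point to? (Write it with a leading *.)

*wigayu

Position 4: Saranish has e, Havas has a. Havas preserves a here (none of its changes turn any other segment into a), so the proto-segment is *a.
Position 1: Saranish has w, Havas has v. Saranish preserves w here (none of its changes turn any other segment into w), so the proto-segment is *w.
Position 2: Saranish has e, Havas has i. Taking the neighbouring segments as reconstructed: Saranish e could go back to *a or *e or *i; Havas i can only go back to *i — the one source consistent with every daughter is *i.
Verify the candidate proto-form against each daughter:
Saranish: *wigayu > wigeyu > wegeyu  (by vowel merger, vowel merger)
Havas: *wigayu
  wigayu → wigayo   [vowel merger]
  wigayo → vigayo   [unconditioned shift]
  vigayo (rule 3 does not apply)
  giving Havas vigayo.
Only *wigayu yields all of Saranish wegeyu, Havas vigayo.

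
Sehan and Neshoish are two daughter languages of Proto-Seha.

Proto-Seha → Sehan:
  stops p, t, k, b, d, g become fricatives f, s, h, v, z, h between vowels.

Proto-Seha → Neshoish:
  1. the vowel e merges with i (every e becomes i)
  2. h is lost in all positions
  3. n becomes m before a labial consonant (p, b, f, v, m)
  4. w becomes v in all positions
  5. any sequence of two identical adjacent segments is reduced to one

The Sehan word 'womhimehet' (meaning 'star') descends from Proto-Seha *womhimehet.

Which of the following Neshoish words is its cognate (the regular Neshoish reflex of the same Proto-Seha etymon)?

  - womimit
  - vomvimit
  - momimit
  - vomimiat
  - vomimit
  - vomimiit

Neshoish: *womhimehet
  womhimehet → womhimihit   [vowel merger]
  womhimihit → womimiit   [h-loss]
  womimiit (rule 3 does not apply)
  womimiit → vomimiit   [unconditioned shift]
  vomimiit → vomimit   [degemination]
  giving Neshoish vomimit.
The other candidates each miss or misapply at least one Neshoish change.

vomimit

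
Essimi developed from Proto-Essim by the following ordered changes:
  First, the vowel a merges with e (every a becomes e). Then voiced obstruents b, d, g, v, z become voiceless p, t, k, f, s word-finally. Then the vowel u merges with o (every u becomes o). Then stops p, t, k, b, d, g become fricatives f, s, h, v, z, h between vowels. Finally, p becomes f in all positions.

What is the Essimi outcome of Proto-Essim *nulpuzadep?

nolfozezef

Essimi: start from *nulpuzadep.
  rule 1 (vowel merger): nulpuzadep → nulpuzedep
  rule 2: no change — nulpuzedep
  rule 3 (vowel merger): nulpuzedep → nolpozedep
  rule 4 (intervocalic lenition): nolpozedep → nolpozezep
  rule 5 (unconditioned shift): nolpozezep → nolfozezef
  ⇒ Essimi nolfozezef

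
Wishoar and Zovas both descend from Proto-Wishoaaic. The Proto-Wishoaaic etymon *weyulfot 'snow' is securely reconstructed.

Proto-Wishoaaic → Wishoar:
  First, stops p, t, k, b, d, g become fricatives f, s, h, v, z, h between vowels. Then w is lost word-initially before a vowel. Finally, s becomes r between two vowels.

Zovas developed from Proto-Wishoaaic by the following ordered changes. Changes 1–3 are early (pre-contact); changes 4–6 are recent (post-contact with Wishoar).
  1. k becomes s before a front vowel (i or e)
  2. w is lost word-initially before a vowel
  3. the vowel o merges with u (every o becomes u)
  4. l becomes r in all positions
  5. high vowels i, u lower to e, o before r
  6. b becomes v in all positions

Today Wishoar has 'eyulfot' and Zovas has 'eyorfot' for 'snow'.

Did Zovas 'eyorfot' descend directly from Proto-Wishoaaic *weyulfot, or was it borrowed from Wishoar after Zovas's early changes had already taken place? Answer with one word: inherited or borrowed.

borrowed

If inherited, *weyulfot would pass through all of Zovas's changes:
Zovas: start from *weyulfot.
  rule 1: no change — weyulfot
  rule 2 (glide loss): weyulfot → eyulfot
  rule 3 (vowel merger): eyulfot → eyulfut
  rule 4 (unconditioned shift): eyulfut → eyurfut
  rule 5 (pre-rhotic lowering): eyurfut → eyorfut
  rule 6: no change — eyorfut
  ⇒ Zovas eyorfut
If borrowed from Wishoar 'eyulfot' after the early changes, it would undergo only the recent ones:
  rule 4 (unconditioned shift): eyulfot → eyurfot
  rule 5 (pre-rhotic lowering): eyurfot → eyorfot
  rule 6 (unconditioned shift): no change (eyorfot)
  ⇒ as a loan: eyorfot
Zovas 'eyorfot' matches the loan outcome 'eyorfot', not the inherited 'eyorfut' — it skipped the early Zovas changes, so it was borrowed from Wishoar.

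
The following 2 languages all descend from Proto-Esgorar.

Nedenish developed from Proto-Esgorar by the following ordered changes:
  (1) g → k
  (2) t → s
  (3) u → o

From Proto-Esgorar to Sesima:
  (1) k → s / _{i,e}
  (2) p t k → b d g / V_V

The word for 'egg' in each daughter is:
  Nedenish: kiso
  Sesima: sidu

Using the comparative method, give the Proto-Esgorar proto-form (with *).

*kitu

Position 1: Nedenish has k, Sesima has s. Taking the neighbouring segments as reconstructed: Nedenish k could go back to *k or *g; Sesima s could go back to *k or *s — the one source consistent with every daughter is *k.
Position 3: Nedenish has s, Sesima has d. Taking the neighbouring segments as reconstructed: Nedenish s could go back to *t or *s; Sesima d could go back to *t or *d — the one source consistent with every daughter is *t.
Continuing position by position gives *kitu; check it forward:
Nedenish: *kitu
  kitu (rule 1 does not apply)
  kitu → kisu   [unconditioned shift]
  kisu → kiso   [vowel merger]
  giving Nedenish kiso.
Sesima: *kitu
  kitu → situ   [palatalisation]
  situ → sidu   [intervocalic voicing]
  giving Sesima sidu.
*kitu is the unique common source.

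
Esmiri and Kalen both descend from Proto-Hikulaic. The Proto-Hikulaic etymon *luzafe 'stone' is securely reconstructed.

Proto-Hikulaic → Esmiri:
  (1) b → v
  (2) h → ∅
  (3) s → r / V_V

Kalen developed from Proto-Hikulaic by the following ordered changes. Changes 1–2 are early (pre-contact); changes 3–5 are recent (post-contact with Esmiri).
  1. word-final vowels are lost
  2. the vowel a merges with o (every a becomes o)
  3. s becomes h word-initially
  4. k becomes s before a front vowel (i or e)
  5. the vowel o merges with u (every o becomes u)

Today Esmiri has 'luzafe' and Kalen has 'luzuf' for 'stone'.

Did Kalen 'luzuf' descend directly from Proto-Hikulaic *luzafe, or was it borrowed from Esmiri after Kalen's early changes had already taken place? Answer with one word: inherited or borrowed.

If inherited, *luzafe would pass through all of Kalen's changes:
Kalen: *luzafe
  luzafe → luzaf   [apocope]
  luzaf → luzof   [vowel merger]
  luzof (rule 3 does not apply)
  luzof (rule 4 does not apply)
  luzof → luzuf   [vowel merger]
  giving Kalen luzuf.
If borrowed from Esmiri 'luzafe' after the early changes, it would undergo only the recent ones:
  rule 3 (debuccalisation): no change (luzafe)
  rule 4 (palatalisation): no change (luzafe)
  rule 5 (vowel merger): no change (luzafe)
  ⇒ as a loan: luzafe
Kalen 'luzuf' matches the inherited outcome exactly, so it is an inherited cognate, not a loan.

inherited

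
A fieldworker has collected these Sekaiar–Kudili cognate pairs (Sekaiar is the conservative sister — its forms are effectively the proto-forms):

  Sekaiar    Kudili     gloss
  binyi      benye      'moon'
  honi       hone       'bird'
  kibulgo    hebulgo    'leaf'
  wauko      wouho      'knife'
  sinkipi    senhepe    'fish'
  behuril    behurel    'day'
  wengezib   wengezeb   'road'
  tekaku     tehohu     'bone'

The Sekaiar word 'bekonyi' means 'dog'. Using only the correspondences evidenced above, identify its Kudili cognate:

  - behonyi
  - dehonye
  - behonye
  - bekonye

behonye

wauko ~ wouho — Sekaiar k corresponds to Kudili h between vowels (before a back vowel).
binyi ~ benye, honi ~ hone — Sekaiar i corresponds to Kudili e word-finally.
Applying these to Sekaiar 'bekonyi':
  bekonyi → behonyi   (k→h between vowels (before a back vowel))
  behonyi → behonye   (i→e word-finally)
So the Kudili cognate is 'behonye'.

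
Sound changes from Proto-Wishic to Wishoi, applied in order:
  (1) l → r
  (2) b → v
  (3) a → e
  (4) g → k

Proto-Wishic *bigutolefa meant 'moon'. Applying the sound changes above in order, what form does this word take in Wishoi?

vikutorefe

Wishoi: *bigutolefa
  bigutolefa → bigutorefa   [unconditioned shift]
  bigutorefa → vigutorefa   [unconditioned shift]
  vigutorefa → vigutorefe   [vowel merger]
  vigutorefe → vikutorefe   [unconditioned shift]
  giving Wishoi vikutorefe.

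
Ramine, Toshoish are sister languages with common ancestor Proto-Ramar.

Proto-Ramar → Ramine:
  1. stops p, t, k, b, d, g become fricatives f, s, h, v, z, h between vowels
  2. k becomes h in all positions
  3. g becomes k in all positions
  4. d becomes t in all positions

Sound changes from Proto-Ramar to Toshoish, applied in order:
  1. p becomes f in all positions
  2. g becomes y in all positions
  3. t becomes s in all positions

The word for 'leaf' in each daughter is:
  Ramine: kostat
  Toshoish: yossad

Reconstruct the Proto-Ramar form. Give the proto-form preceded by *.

*gostad

Position 1: Ramine has k, Toshoish has y. In Ramine, k can only continue *g, so the proto-segment is *g.
Position 4: Ramine has t, Toshoish has s. Taking the neighbouring segments as reconstructed: Ramine t could go back to *t or *d; Toshoish s could go back to *t or *s — the one source consistent with every daughter is *t.
Verify the candidate proto-form against each daughter:
Ramine: *gostad > kostad > kostat  (by unconditioned shift, unconditioned shift)
Toshoish: *gostad > yostad > yossad  (by unconditioned shift, unconditioned shift)
Only *gostad yields all of Ramine kostat, Toshoish yossad.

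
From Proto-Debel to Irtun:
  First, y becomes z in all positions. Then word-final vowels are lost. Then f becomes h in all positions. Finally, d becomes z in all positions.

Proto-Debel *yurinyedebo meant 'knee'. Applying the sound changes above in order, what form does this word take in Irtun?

Irtun: *yurinyedebo
  yurinyedebo → zurinzedebo   [unconditioned shift]
  zurinzedebo → zurinzedeb   [apocope]
  zurinzedeb (rule 3 does not apply)
  zurinzedeb → zurinzezeb   [unconditioned shift]
  giving Irtun zurinzezeb.

zurinzezeb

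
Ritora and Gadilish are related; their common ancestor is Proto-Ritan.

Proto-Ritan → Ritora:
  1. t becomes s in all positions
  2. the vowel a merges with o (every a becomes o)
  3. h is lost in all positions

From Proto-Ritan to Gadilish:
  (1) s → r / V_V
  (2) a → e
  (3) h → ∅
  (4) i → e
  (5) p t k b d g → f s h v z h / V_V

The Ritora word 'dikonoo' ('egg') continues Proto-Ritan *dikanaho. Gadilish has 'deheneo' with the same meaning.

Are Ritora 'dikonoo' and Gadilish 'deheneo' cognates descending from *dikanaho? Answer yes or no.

yes

Derive the expected Gadilish reflex of *dikanaho:
Gadilish: *dikanaho > dikeneho > dikeneo > dekeneo > deheneo  (by vowel merger, h-loss, vowel merger, intervocalic lenition)
Gadilish 'deheneo' matches the regular reflex exactly, so the pair is cognate.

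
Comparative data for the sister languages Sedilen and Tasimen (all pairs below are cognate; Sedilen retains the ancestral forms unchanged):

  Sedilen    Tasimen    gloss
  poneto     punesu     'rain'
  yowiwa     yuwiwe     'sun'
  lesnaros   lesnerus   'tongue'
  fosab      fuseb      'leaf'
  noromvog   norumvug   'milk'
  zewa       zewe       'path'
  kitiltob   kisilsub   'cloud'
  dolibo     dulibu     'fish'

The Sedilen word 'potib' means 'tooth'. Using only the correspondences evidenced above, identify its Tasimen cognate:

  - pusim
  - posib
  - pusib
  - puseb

pusib

yowiwa ~ yuwiwe, lesnaros ~ lesnerus — Sedilen o corresponds to Tasimen u after a consonant, before a consonant other than r, m, n, p, b, f, v.
kitiltob ~ kisilsub — Sedilen t corresponds to Tasimen s between vowels (before a front vowel).
Applying these to Sedilen 'potib':
  potib → putib   (o→u after a consonant, before a consonant other than r, m, n, p, b, f, v)
  putib → pusib   (t→s between vowels (before a front vowel))
So the Tasimen cognate is 'pusib'.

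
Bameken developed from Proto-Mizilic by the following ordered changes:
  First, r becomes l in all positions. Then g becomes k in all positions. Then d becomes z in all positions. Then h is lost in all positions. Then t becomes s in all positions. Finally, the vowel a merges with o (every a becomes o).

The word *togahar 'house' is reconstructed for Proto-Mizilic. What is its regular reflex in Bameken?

sokool

Bameken: *togahar
  togahar → togahal   [unconditioned shift]
  togahal → tokahal   [unconditioned shift]
  tokahal (rule 3 does not apply)
  tokahal → tokaal   [h-loss]
  tokaal → sokaal   [unconditioned shift]
  sokaal → sokool   [vowel merger]
  giving Bameken sokool.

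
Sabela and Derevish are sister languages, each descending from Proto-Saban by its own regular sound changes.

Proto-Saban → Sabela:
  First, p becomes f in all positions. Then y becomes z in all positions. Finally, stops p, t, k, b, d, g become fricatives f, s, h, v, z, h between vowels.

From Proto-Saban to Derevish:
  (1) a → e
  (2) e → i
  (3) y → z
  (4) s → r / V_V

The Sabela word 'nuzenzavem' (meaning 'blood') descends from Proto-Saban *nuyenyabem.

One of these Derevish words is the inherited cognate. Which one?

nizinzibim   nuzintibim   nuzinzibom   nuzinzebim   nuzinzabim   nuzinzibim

Derevish: *nuyenyabem
  nuyenyabem → nuyenyebem   [vowel merger]
  nuyenyebem → nuyinyibim   [vowel merger]
  nuyinyibim → nuzinzibim   [unconditioned shift]
  nuzinzibim (rule 4 does not apply)
  giving Derevish nuzinzibim.
Only 'nuzinzibim' matches the regular Derevish development of *nuyenyabem.

nuzinzibim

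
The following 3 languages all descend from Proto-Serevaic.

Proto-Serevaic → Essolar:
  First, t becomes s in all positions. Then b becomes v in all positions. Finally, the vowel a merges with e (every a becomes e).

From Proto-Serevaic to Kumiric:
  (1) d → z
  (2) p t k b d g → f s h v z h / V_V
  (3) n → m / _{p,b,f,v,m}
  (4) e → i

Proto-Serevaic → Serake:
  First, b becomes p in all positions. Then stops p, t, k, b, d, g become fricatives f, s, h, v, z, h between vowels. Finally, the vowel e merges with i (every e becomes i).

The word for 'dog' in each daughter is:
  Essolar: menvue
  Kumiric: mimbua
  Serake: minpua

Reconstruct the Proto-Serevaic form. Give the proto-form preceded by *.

Position 4: Essolar has v, Kumiric has b, Serake has p. Kumiric preserves b here (none of its changes turn any other segment into b), so the proto-segment is *b.
Position 3: Essolar has n, Kumiric has m, Serake has n. Essolar preserves n here (none of its changes turn any other segment into n), so the proto-segment is *n.
This points to *menbua. Verify forward in each daughter:
Essolar: start from *menbua.
  rule 1: no change — menbua
  rule 2 (unconditioned shift): menbua → menvua
  rule 3 (vowel merger): menvua → menvue
  ⇒ Essolar menvue
Kumiric: *menbua > membua > mimbua  (by nasal place assimilation, vowel merger)
Serake: *menbua > menpua > minpua  (by unconditioned shift, vowel merger)
No other proto-form is consistent with every reflex, so the reconstruction is *menbua.

*menbua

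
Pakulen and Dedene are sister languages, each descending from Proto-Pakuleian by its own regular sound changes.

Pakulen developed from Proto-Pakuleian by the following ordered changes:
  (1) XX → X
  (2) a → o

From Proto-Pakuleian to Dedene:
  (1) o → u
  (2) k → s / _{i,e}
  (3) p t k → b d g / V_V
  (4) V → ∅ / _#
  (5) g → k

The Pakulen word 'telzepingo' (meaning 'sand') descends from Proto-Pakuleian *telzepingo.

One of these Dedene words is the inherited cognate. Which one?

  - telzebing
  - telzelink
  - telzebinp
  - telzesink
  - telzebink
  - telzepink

Dedene: *telzepingo > telzepingu > telzebingu > telzebing > telzebink  (by vowel merger, intervocalic voicing, apocope, unconditioned shift)

telzebink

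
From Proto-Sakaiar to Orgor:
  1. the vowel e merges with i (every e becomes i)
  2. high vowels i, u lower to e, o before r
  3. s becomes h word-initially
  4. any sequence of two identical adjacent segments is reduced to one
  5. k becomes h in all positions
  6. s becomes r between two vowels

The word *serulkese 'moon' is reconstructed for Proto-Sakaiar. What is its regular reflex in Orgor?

herulhiri

Orgor: *serulkese
  serulkese → sirulkisi   [vowel merger]
  sirulkisi → serulkisi   [pre-rhotic lowering]
  serulkisi → herulkisi   [debuccalisation]
  herulkisi (rule 4 does not apply)
  herulkisi → herulhisi   [unconditioned shift]
  herulhisi → herulhiri   [rhotacism]
  giving Orgor herulhiri.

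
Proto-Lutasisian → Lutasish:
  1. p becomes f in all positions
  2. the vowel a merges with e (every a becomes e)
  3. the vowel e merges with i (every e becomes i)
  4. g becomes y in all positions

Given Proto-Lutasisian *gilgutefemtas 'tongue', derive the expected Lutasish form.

Lutasish: *gilgutefemtas > gilgutefemtes > gilgutifimtis > yilyutifimtis  (by vowel merger, vowel merger, unconditioned shift)

yilyutifimtis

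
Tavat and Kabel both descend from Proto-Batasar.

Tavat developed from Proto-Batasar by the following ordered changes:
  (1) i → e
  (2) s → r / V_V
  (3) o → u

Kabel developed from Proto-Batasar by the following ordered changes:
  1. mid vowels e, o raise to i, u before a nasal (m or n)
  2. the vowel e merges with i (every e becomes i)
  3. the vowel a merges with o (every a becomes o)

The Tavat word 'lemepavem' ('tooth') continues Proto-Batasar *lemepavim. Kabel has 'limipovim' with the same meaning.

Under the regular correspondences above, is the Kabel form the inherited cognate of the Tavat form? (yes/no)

yes

Derive the expected Kabel reflex of *lemepavim:
Kabel: start from *lemepavim.
  rule 1 (pre-nasal raising): lemepavim → limepavim
  rule 2 (vowel merger): limepavim → limipavim
  rule 3 (vowel merger): limipavim → limipovim
  ⇒ Kabel limipovim
Kabel 'limipovim' matches the regular reflex exactly, so the pair is cognate.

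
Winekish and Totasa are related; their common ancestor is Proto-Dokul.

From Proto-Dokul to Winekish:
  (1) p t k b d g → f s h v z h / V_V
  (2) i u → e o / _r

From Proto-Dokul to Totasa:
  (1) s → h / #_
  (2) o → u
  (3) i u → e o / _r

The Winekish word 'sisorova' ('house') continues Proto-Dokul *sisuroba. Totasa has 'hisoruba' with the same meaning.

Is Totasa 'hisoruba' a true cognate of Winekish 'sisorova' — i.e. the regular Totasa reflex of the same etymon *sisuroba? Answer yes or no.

yes

Derive the expected Totasa reflex of *sisuroba:
Totasa: *sisuroba
  sisuroba → hisuroba   [debuccalisation]
  hisuroba → hisuruba   [vowel merger]
  hisuruba → hisoruba   [pre-rhotic lowering]
  giving Totasa hisoruba.
Totasa 'hisoruba' matches the regular reflex exactly, so the pair is cognate.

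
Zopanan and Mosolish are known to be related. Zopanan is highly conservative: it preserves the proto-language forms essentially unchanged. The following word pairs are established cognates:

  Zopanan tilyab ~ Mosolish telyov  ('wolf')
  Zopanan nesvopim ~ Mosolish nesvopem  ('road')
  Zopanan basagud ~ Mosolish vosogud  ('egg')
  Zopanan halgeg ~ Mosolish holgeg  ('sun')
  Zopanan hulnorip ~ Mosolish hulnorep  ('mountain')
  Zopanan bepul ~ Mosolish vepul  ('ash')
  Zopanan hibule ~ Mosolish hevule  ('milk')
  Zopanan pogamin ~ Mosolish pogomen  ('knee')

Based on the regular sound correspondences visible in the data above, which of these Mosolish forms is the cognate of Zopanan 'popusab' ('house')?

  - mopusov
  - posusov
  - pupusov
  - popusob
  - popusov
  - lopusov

popusov

tilyab ~ telyov — Zopanan a corresponds to Mosolish o after a consonant, before a labial obstruent.
tilyab ~ telyov — Zopanan b corresponds to Mosolish v word-finally.
Applying these to Zopanan 'popusab':
  popusab → popusob   (a→o after a consonant, before a labial obstruent)
  popusob → popusov   (b→v word-finally)
So the Mosolish cognate is 'popusov'.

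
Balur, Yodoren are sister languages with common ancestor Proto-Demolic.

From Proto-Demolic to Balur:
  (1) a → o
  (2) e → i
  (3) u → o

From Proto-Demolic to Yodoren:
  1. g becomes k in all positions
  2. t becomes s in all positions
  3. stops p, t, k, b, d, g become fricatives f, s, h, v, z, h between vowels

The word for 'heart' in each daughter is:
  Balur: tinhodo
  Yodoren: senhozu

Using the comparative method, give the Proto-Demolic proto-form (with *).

Position 7: Balur has o, Yodoren has u. Yodoren preserves u here (none of its changes turn any other segment into u), so the proto-segment is *u.
Position 6: Balur has d, Yodoren has z. Balur preserves d here (none of its changes turn any other segment into d), so the proto-segment is *d.
Continuing position by position gives *tenhodu; check it forward:
Balur: *tenhodu
  tenhodu (rule 1 does not apply)
  tenhodu → tinhodu   [vowel merger]
  tinhodu → tinhodo   [vowel merger]
  giving Balur tinhodo.
Yodoren: *tenhodu
  tenhodu (rule 1 does not apply)
  tenhodu → senhodu   [unconditioned shift]
  senhodu → senhozu   [intervocalic lenition]
  giving Yodoren senhozu.
*tenhodu is the unique common source.

*tenhodu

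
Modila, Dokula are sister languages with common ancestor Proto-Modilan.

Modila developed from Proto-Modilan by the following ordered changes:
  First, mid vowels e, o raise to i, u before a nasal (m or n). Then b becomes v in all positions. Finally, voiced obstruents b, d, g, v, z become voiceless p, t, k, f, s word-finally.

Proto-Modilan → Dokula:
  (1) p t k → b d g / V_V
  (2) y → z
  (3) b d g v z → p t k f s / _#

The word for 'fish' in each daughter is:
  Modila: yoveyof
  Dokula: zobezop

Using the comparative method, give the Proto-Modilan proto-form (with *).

Position 1: Modila has y, Dokula has z. Modila preserves y here (none of its changes turn any other segment into y), so the proto-segment is *y.
Position 7: Modila has f, Dokula has p. Taking the neighbouring segments as reconstructed: Modila f could go back to *b or *f or *v; Dokula p could go back to *p or *b — the one source consistent with every daughter is *b.
Position 3: Modila has v, Dokula has b. Taking the neighbouring segments as reconstructed: Modila v could go back to *b or *v; Dokula b could go back to *p or *b — the one source consistent with every daughter is *b.
Continuing position by position gives *yobeyob; check it forward:
Modila: *yobeyob > yoveyov > yoveyof  (by unconditioned shift, final devoicing)
Dokula: *yobeyob > zobezob > zobezop  (by unconditioned shift, final devoicing)
Only *yobeyob yields all of Modila yoveyof, Dokula zobezop.

*yobeyob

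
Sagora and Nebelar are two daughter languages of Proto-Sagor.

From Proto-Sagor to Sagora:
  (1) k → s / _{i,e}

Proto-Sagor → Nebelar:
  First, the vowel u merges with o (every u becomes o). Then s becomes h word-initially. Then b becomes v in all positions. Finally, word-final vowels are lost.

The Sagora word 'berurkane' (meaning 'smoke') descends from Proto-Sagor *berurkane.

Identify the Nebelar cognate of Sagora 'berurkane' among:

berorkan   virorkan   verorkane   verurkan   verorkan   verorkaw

verorkan

Nebelar: *berurkane
  berurkane → berorkane   [vowel merger]
  berorkane (rule 2 does not apply)
  berorkane → verorkane   [unconditioned shift]
  verorkane → verorkan   [apocope]
  giving Nebelar verorkan.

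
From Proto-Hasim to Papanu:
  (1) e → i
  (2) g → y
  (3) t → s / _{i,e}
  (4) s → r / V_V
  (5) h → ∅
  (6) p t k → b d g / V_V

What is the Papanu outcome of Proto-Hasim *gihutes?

Papanu: *gihutes
  gihutes → gihutis   [vowel merger]
  gihutis → yihutis   [unconditioned shift]
  yihutis → yihusis   [palatalisation]
  yihusis → yihuris   [rhotacism]
  yihuris → yiuris   [h-loss]
  yiuris (rule 6 does not apply)
  giving Papanu yiuris.

yiuris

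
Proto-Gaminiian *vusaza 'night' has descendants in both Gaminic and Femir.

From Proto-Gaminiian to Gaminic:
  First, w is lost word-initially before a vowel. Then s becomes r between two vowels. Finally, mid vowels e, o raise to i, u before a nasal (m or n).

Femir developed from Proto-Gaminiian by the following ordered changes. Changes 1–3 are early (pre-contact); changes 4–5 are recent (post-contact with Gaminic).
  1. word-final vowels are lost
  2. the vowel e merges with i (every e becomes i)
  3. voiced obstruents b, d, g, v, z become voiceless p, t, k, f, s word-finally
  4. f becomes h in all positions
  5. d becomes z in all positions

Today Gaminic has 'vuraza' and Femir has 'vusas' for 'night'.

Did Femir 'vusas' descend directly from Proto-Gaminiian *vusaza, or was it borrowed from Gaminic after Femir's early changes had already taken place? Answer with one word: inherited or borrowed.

inherited

If inherited, *vusaza would pass through all of Femir's changes:
Femir: start from *vusaza.
  rule 1 (apocope): vusaza → vusaz
  rule 2: no change — vusaz
  rule 3 (final devoicing): vusaz → vusas
  rule 4: no change — vusas
  rule 5: no change — vusas
  ⇒ Femir vusas
If borrowed from Gaminic 'vuraza' after the early changes, it would undergo only the recent ones:
  rule 4 (unconditioned shift): no change (vuraza)
  rule 5 (unconditioned shift): no change (vuraza)
  ⇒ as a loan: vuraza
Femir 'vusas' matches the inherited outcome exactly, so it is an inherited cognate, not a loan.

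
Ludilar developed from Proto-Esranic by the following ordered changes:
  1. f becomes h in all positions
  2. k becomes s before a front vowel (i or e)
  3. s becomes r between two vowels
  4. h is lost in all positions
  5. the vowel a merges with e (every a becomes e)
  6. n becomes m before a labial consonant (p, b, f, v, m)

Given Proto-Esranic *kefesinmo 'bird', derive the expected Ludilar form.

seerimmo

Ludilar: start from *kefesinmo.
  rule 1 (unconditioned shift): kefesinmo → kehesinmo
  rule 2 (palatalisation): kehesinmo → sehesinmo
  rule 3 (rhotacism): sehesinmo → seherinmo
  rule 4 (h-loss): seherinmo → seerinmo
  rule 5: no change — seerinmo
  rule 6 (nasal place assimilation): seerinmo → seerimmo
  ⇒ Ludilar seerimmo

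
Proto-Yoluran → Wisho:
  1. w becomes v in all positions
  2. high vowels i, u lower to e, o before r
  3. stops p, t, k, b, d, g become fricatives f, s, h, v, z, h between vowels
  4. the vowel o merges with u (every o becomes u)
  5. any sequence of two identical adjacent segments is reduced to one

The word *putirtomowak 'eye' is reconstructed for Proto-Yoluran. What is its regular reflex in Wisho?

Wisho: *putirtomowak > putirtomovak > putertomovak > pusertomovak > pusertumuvak  (by unconditioned shift, pre-rhotic lowering, intervocalic lenition, vowel merger)

pusertumuvak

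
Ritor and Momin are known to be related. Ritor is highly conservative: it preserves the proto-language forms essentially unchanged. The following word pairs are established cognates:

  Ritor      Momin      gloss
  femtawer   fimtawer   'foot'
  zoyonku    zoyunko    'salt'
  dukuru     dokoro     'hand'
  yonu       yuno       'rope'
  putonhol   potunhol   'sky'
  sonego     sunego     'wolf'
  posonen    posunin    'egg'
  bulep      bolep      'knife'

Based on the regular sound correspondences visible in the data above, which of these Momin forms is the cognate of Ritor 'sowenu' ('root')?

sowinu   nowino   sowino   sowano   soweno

posonen ~ posunin — Ritor e corresponds to Momin i after a consonant, before a nasal.
zoyonku ~ zoyunko, dukuru ~ dokoro — Ritor u corresponds to Momin o word-finally.
Applying these to Ritor 'sowenu':
  sowenu → sowinu   (e→i after a consonant, before a nasal)
  sowinu → sowino   (u→o word-finally)
So the Momin cognate is 'sowino'.

sowino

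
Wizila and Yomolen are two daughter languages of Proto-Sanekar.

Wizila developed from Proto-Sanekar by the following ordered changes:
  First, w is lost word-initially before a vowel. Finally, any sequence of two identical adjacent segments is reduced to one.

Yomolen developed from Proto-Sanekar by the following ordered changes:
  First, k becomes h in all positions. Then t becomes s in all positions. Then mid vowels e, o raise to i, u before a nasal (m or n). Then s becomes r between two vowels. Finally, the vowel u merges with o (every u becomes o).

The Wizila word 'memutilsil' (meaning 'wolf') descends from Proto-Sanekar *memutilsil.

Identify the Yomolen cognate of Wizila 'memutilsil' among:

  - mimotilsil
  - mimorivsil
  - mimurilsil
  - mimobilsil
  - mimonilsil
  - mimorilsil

Yomolen: start from *memutilsil.
  rule 1: no change — memutilsil
  rule 2 (unconditioned shift): memutilsil → memusilsil
  rule 3 (pre-nasal raising): memusilsil → mimusilsil
  rule 4 (rhotacism): mimusilsil → mimurilsil
  rule 5 (vowel merger): mimurilsil → mimorilsil
  ⇒ Yomolen mimorilsil

mimorilsil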